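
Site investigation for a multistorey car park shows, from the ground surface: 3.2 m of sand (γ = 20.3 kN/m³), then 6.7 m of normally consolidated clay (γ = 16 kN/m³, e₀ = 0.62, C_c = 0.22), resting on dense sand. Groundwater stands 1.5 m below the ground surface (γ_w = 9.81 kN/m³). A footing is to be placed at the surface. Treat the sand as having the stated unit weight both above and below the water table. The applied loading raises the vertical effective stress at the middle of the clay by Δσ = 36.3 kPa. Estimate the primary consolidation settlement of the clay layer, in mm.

S_c ≈ 167 mm

Mid-depth of clay below the ground surface: z = 3.2 + 6.7/2 = 6.55 m.
Total vertical stress at mid-clay: σ_v = 20.3×3.2 + 16×3.35 = 118.56 kPa.
Pore pressure: u = 9.81×(6.55 − 1.5) = 49.541 kPa.
Initial effective stress: σ'_0 = σ_v − u = 118.56 − 49.541 = 69.019 kPa.
Final effective stress: σ'_f = σ'_0 + Δσ = 69.019 + 36.3 = 105.32 kPa.
Normally consolidated clay, so the full stress increment lies on the virgin compression line:
S_c = C_c·H/(1+e₀)·log₁₀(σ'_f/σ'_0) = 0.22×6.7/(1+0.62)×log₁₀(105.32/69.019)
    = 0.90988 × 0.18354 = 0.167 m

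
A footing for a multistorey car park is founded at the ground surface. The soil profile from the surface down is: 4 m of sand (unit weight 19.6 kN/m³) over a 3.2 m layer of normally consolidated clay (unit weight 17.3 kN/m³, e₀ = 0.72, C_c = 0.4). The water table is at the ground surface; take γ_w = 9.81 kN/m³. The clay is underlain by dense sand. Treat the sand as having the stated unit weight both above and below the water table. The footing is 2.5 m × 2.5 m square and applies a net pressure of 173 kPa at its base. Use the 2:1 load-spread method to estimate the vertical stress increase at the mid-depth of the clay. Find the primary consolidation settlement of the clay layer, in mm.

S_c ≈ 90.3 mm

Mid-depth of clay below the ground surface: z = 4 + 3.2/2 = 5.6 m.
Total vertical stress at mid-clay: σ_v = 19.6×4 + 17.3×1.6 = 106.08 kPa.
Pore pressure: u = 9.81×(5.6 − 0) = 54.936 kPa.
Initial effective stress: σ'_0 = σ_v − u = 106.08 − 54.936 = 51.144 kPa.
Stress increase at mid-clay by the 2:1 spreading method:
Δσ = qBL/((B+z)(L+z)) = 173×2.5×2.5/((2.5+5.6)(2.5+5.6)) = 16.48 kPa
Final effective stress: σ'_f = σ'_0 + Δσ = 51.144 + 16.48 = 67.624 kPa.
Normally consolidated clay, so the full stress increment lies on the virgin compression line:
S_c = C_c·H/(1+e₀)·log₁₀(σ'_f/σ'_0) = 0.4×3.2/(1+0.72)×log₁₀(67.624/51.144)
    = 0.74419 × 0.12131 = 0.09028 m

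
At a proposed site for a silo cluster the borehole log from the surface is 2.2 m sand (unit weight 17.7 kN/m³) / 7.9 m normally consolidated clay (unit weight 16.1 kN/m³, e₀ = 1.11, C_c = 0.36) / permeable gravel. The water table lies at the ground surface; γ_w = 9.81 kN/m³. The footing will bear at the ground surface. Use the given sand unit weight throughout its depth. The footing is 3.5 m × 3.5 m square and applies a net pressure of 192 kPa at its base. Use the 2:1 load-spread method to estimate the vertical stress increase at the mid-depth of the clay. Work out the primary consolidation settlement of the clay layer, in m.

Mid-depth of clay below the ground surface: z = 2.2 + 7.9/2 = 6.15 m.
Total vertical stress at mid-clay: σ_v = 17.7×2.2 + 16.1×3.95 = 102.54 kPa.
Pore pressure: u = 9.81×(6.15 − 0) = 60.332 kPa.
Initial effective stress: σ'_0 = σ_v − u = 102.54 − 60.332 = 42.208 kPa.
Stress increase at mid-clay by the 2:1 spreading method:
Δσ = qBL/((B+z)(L+z)) = 192×3.5×3.5/((3.5+6.15)(3.5+6.15)) = 25.257 kPa
Final effective stress: σ'_f = σ'_0 + Δσ = 42.208 + 25.257 = 67.465 kPa.
Normally consolidated clay, so the full stress increment lies on the virgin compression line:
S_c = C_c·H/(1+e₀)·log₁₀(σ'_f/σ'_0) = 0.36×7.9/(1+1.11)×log₁₀(67.465/42.208)
    = 1.3479 × 0.20368 = 0.2745 m

S_c ≈ 0.275 m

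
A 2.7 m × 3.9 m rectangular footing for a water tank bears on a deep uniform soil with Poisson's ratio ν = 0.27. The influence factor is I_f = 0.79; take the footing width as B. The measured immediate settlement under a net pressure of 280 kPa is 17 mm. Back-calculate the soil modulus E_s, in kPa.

S_e = q·B·(1−ν²)/E_s · I_f  ⇒  E_s = q·B·(1−ν²)·I_f / S_e.
E_s = 280 × 2.7 × 0.9271 × 0.79 / 0.017 = 32570 kPa

E_s ≈ 32600 kPa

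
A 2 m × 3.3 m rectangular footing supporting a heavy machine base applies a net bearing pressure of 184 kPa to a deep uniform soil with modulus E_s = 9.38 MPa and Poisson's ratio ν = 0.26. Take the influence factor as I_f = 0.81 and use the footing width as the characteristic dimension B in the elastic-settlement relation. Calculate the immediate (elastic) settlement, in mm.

Immediate (elastic) settlement: S_e = q·B·(1−ν²)/E_s · I_f.
E_s = 9.38 MPa = 9380 kPa.
S_e = 184 × 2 × (1 − 0.26²) / 9380 × 0.81
    = 184 × 2 × 0.9324 / 9380 × 0.81
    = 0.02963 m = 29.63 mm

S_e ≈ 29.6 mm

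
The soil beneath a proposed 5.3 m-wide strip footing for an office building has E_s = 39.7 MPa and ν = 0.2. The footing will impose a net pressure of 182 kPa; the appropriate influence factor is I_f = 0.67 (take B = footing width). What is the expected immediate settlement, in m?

Immediate (elastic) settlement: S_e = q·B·(1−ν²)/E_s · I_f.
E_s = 39.7 MPa = 39700 kPa.
S_e = 182 × 5.3 × (1 − 0.2²) / 39700 × 0.67
    = 182 × 5.3 × 0.96 / 39700 × 0.67
    = 0.01563 m

S_e ≈ 0.0156 m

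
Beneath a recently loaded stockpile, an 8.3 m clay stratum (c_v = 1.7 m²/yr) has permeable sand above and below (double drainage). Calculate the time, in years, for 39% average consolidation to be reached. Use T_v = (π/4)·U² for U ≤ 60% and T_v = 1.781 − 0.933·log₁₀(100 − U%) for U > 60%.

t ≈ 1.21 years

Drainage path length: H_d = H/2 = 4.15 m (double drainage).
U ≤ 60%: T_v = (π/4)·U² = (π/4)×0.39² = 0.11946.
t = T_v·H_d²/c_v = 0.11946×4.15²/1.7 = 1.21 years.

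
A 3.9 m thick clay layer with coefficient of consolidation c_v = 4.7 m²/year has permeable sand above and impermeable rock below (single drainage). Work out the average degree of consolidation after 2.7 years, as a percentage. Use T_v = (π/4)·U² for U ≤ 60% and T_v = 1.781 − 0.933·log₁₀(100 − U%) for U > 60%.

Drainage path length: H_d = H = 3.9 m (single drainage).
T_v = c_v·t/H_d² = 4.7×2.7/3.9² = 0.83432.
T_v = 0.83432 corresponds to the U > 60% branch:
U = 1 − 10^((1.781 − T_v)/0.933)/100 = 0.8966

U ≈ 89.7 %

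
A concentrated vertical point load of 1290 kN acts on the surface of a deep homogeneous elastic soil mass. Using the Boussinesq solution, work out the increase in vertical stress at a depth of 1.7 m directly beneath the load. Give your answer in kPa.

Δσ_z ≈ 213 kPa

Boussinesq vertical stress below a point load on an elastic half-space:
Δσ_z = 3P/(2πz²) · [1 + (r/z)²]^(−5/2)
r/z = 0/1.7 = 0; [1+(r/z)²]^(−5/2) = 1.
Δσ_z = 3×1290/(2π×1.7²) × 1 = 213.12 × 1 = 213.1 kPa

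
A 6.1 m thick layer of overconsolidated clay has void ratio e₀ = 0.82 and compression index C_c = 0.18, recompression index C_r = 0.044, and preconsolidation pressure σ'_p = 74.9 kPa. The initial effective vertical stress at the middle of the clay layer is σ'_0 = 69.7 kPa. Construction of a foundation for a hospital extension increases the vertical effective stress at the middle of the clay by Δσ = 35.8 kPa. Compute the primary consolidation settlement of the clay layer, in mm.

Final effective stress: σ'_f = 69.7 + 35.8 = 105.5 kPa.
σ'_f = 105.5 > σ'_p = 74.9 kPa, so the stress path crosses the preconsolidation pressure — recompression up to σ'_p, then virgin compression beyond:
S_c = H/(1+e₀)·[C_r·log₁₀(σ'_p/σ'_0) + C_c·log₁₀(σ'_f/σ'_p)]
    = 6.1/1.82 × [0.044×log₁₀(74.9/69.7) + 0.18×log₁₀(105.5/74.9)]
    = 3.3516 × [0.001375 + 0.026779] = 0.09436 m

S_c ≈ 94.4 mm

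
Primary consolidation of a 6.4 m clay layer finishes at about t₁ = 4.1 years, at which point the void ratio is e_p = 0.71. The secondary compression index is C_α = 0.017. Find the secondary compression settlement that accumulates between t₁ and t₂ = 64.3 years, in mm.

Secondary compression: S_s = C_α·H/(1+e_p)·log₁₀(t₂/t₁)
S_s = 0.017×6.4/(1+0.71)×log₁₀(64.3/4.1)
    = 0.06363 × 1.195 = 0.07606 m

S_s ≈ 76.1 mm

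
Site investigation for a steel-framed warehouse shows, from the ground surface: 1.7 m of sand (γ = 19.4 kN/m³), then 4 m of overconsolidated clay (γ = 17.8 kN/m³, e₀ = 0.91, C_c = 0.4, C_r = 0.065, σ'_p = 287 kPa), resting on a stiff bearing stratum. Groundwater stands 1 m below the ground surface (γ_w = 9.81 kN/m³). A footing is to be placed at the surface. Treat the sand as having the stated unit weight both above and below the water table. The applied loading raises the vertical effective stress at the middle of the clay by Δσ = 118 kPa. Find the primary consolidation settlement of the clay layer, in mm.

S_c ≈ 79 mm

Mid-depth of clay below the ground surface: z = 1.7 + 4/2 = 3.7 m.
Total vertical stress at mid-clay: σ_v = 19.4×1.7 + 17.8×2 = 68.58 kPa.
Pore pressure: u = 9.81×(3.7 − 1) = 26.487 kPa.
Initial effective stress: σ'_0 = σ_v − u = 68.58 − 26.487 = 42.093 kPa.
Final effective stress: σ'_f = 42.093 + 118 = 160.09 kPa.
σ'_f = 160.09 ≤ σ'_p = 287 kPa, so the clay remains overconsolidated and only the recompression index applies:
S_c = C_r·H/(1+e₀)·log₁₀(σ'_f/σ'_0) = 0.065×4/1.91×log₁₀(160.09/42.093)
    = 0.13612 × 0.58015 = 0.07897 m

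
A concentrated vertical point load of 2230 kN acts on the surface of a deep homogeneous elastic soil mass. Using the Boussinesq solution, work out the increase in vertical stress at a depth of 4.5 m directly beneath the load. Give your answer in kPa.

Boussinesq vertical stress below a point load on an elastic half-space:
Δσ_z = 3P/(2πz²) · [1 + (r/z)²]^(−5/2)
r/z = 0/4.5 = 0; [1+(r/z)²]^(−5/2) = 1.
Δσ_z = 3×2230/(2π×4.5²) × 1 = 52.58 × 1 = 52.58 kPa

Δσ_z ≈ 52.6 kPa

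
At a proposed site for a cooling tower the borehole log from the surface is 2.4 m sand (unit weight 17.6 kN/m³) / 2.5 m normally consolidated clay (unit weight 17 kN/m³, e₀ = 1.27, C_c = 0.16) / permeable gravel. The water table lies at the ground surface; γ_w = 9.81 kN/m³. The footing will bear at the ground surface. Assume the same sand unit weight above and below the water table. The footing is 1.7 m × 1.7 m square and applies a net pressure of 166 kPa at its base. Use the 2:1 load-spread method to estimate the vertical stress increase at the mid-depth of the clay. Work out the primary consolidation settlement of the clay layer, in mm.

Mid-depth of clay below the ground surface: z = 2.4 + 2.5/2 = 3.65 m.
Total vertical stress at mid-clay: σ_v = 17.6×2.4 + 17×1.25 = 63.49 kPa.
Pore pressure: u = 9.81×(3.65 − 0) = 35.806 kPa.
Initial effective stress: σ'_0 = σ_v − u = 63.49 − 35.806 = 27.684 kPa.
Stress increase at mid-clay by the 2:1 spreading method:
Δσ = qBL/((B+z)(L+z)) = 166×1.7×1.7/((1.7+3.65)(1.7+3.65)) = 16.761 kPa
Final effective stress: σ'_f = σ'_0 + Δσ = 27.684 + 16.761 = 44.445 kPa.
Normally consolidated clay, so the full stress increment lies on the virgin compression line:
S_c = C_c·H/(1+e₀)·log₁₀(σ'_f/σ'_0) = 0.16×2.5/(1+1.27)×log₁₀(44.445/27.684)
    = 0.17621 × 0.20559 = 0.03623 m

S_c ≈ 36.2 mm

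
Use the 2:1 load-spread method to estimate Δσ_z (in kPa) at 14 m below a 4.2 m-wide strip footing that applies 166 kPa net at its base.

Δσ_z ≈ 38.3 kPa

By the 2:1 method the load spreads at 1 horizontal : 2 vertical, so at depth z the loaded area has grown by z in each plan dimension:
Δσ = qB/(B+z) = 166×4.2/(4.2+14) = 38.308 kPa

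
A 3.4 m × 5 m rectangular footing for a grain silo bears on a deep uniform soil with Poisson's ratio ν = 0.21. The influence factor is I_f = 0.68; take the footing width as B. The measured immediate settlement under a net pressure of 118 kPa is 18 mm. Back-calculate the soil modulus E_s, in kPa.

E_s ≈ 14500 kPa

S_e = q·B·(1−ν²)/E_s · I_f  ⇒  E_s = q·B·(1−ν²)·I_f / S_e.
E_s = 118 × 3.4 × 0.9559 × 0.68 / 0.018 = 14490 kPa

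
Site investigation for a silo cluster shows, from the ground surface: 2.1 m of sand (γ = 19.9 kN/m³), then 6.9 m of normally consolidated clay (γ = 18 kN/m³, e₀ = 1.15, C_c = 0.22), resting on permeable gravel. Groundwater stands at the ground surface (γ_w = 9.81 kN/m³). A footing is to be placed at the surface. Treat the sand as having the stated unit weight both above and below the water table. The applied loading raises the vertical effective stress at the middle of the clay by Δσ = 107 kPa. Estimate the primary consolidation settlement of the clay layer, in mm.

S_c ≈ 353 mm

Mid-depth of clay below the ground surface: z = 2.1 + 6.9/2 = 5.55 m.
Total vertical stress at mid-clay: σ_v = 19.9×2.1 + 18×3.45 = 103.89 kPa.
Pore pressure: u = 9.81×(5.55 − 0) = 54.446 kPa.
Initial effective stress: σ'_0 = σ_v − u = 103.89 − 54.446 = 49.444 kPa.
Final effective stress: σ'_f = σ'_0 + Δσ = 49.444 + 107 = 156.44 kPa.
Normally consolidated clay, so the full stress increment lies on the virgin compression line:
S_c = C_c·H/(1+e₀)·log₁₀(σ'_f/σ'_0) = 0.22×6.9/(1+1.15)×log₁₀(156.44/49.444)
    = 0.70605 × 0.50023 = 0.3532 m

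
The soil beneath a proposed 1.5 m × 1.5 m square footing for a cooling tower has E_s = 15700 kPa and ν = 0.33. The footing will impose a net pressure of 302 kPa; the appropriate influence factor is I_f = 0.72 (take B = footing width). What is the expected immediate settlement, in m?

S_e ≈ 0.0185 m

Immediate (elastic) settlement: S_e = q·B·(1−ν²)/E_s · I_f.
S_e = 302 × 1.5 × (1 − 0.33²) / 15700 × 0.72
    = 302 × 1.5 × 0.8911 / 15700 × 0.72
    = 0.01851 m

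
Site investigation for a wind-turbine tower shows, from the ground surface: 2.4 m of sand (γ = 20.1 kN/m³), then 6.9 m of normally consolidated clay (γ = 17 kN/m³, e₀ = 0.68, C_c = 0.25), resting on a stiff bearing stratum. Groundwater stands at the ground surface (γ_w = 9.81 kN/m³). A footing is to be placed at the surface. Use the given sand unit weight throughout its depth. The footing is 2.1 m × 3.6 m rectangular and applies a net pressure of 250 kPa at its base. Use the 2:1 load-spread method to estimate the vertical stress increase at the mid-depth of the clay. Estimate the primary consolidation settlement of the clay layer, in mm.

S_c ≈ 183 mm

Mid-depth of clay below the ground surface: z = 2.4 + 6.9/2 = 5.85 m.
Total vertical stress at mid-clay: σ_v = 20.1×2.4 + 17×3.45 = 106.89 kPa.
Pore pressure: u = 9.81×(5.85 − 0) = 57.389 kPa.
Initial effective stress: σ'_0 = σ_v − u = 106.89 − 57.389 = 49.501 kPa.
Stress increase at mid-clay by the 2:1 spreading method:
Δσ = qBL/((B+z)(L+z)) = 250×2.1×3.6/((2.1+5.85)(3.6+5.85)) = 25.157 kPa
Final effective stress: σ'_f = σ'_0 + Δσ = 49.501 + 25.157 = 74.658 kPa.
Normally consolidated clay, so the full stress increment lies on the virgin compression line:
S_c = C_c·H/(1+e₀)·log₁₀(σ'_f/σ'_0) = 0.25×6.9/(1+0.68)×log₁₀(74.658/49.501)
    = 1.0268 × 0.17846 = 0.1832 m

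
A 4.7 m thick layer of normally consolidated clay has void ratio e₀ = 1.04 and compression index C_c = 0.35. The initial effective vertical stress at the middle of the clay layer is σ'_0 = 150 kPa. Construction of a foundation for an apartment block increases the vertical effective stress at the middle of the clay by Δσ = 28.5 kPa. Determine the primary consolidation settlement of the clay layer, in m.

S_c ≈ 0.0609 m

Final effective stress: σ'_f = σ'_0 + Δσ = 150 + 28.5 = 178.5 kPa.
Normally consolidated clay, so the full stress increment lies on the virgin compression line:
S_c = C_c·H/(1+e₀)·log₁₀(σ'_f/σ'_0) = 0.35×4.7/(1+1.04)×log₁₀(178.5/150)
    = 0.80637 × 0.075547 = 0.06092 m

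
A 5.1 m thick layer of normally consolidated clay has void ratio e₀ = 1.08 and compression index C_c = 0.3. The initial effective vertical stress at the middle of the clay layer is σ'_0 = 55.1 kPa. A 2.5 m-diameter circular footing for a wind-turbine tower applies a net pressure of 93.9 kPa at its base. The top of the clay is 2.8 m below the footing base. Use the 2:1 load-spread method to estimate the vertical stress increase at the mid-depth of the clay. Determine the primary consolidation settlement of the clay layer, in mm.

Mid-depth of clay below the footing base: z = 2.8 + 5.1/2 = 5.35 m.
Stress increase at mid-clay by the 2:1 spreading method:
Δσ ≈ qD²/(D+z)² = 93.9×2.5²/(2.5+5.35)² = 9.5237 kPa
Final effective stress: σ'_f = σ'_0 + Δσ = 55.1 + 9.5237 = 64.624 kPa.
Normally consolidated clay, so the full stress increment lies on the virgin compression line:
S_c = C_c·H/(1+e₀)·log₁₀(σ'_f/σ'_0) = 0.3×5.1/(1+1.08)×log₁₀(64.624/55.1)
    = 0.73558 × 0.069242 = 0.05093 m

S_c ≈ 50.9 mm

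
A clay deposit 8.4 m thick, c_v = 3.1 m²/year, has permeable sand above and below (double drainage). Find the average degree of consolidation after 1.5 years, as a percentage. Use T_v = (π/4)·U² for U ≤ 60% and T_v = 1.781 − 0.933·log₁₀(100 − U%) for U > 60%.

Drainage path length: H_d = H/2 = 4.2 m (double drainage).
T_v = c_v·t/H_d² = 3.1×1.5/4.2² = 0.26361.
T_v = 0.26361 corresponds to the U ≤ 60% branch:
U = √(4T_v/π) = 0.5793

U ≈ 57.9 %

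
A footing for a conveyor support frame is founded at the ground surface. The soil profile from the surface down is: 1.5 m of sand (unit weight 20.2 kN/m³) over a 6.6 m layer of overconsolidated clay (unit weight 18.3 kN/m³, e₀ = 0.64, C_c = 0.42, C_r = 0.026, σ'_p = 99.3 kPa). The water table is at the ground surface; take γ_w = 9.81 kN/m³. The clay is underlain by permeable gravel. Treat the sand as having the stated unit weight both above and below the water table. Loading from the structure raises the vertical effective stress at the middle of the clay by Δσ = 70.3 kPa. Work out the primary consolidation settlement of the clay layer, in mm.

S_c ≈ 138 mm

Mid-depth of clay below the ground surface: z = 1.5 + 6.6/2 = 4.8 m.
Total vertical stress at mid-clay: σ_v = 20.2×1.5 + 18.3×3.3 = 90.69 kPa.
Pore pressure: u = 9.81×(4.8 − 0) = 47.088 kPa.
Initial effective stress: σ'_0 = σ_v − u = 90.69 − 47.088 = 43.602 kPa.
Final effective stress: σ'_f = 43.602 + 70.3 = 113.9 kPa.
σ'_f = 113.9 > σ'_p = 99.3 kPa, so the stress path crosses the preconsolidation pressure — recompression up to σ'_p, then virgin compression beyond:
S_c = H/(1+e₀)·[C_r·log₁₀(σ'_p/σ'_0) + C_c·log₁₀(σ'_f/σ'_p)]
    = 6.6/1.64 × [0.026×log₁₀(99.3/43.602) + 0.42×log₁₀(113.9/99.3)]
    = 4.0244 × [0.0092935 + 0.025021] = 0.1381 m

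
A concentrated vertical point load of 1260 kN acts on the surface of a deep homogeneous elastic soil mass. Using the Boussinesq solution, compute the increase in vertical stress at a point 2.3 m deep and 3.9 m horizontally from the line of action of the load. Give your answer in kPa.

Boussinesq vertical stress below a point load on an elastic half-space:
Δσ_z = 3P/(2πz²) · [1 + (r/z)²]^(−5/2)
r/z = 3.9/2.3 = 1.6957; [1+(r/z)²]^(−5/2) = 0.033826.
Δσ_z = 3×1260/(2π×2.3²) × 0.033826 = 113.73 × 0.033826 = 3.847 kPa

Δσ_z ≈ 3.85 kPa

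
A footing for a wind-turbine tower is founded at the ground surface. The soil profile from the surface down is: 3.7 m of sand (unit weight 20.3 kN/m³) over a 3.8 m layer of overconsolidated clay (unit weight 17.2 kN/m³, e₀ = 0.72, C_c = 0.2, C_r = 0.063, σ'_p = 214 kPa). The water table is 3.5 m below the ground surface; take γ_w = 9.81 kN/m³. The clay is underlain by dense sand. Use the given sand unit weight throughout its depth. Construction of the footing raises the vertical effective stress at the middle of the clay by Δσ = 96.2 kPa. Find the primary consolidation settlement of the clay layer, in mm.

S_c ≈ 44.9 mm

Mid-depth of clay below the ground surface: z = 3.7 + 3.8/2 = 5.6 m.
Total vertical stress at mid-clay: σ_v = 20.3×3.7 + 17.2×1.9 = 107.79 kPa.
Pore pressure: u = 9.81×(5.6 − 3.5) = 20.601 kPa.
Initial effective stress: σ'_0 = σ_v − u = 107.79 − 20.601 = 87.189 kPa.
Final effective stress: σ'_f = 87.189 + 96.2 = 183.39 kPa.
σ'_f = 183.39 ≤ σ'_p = 214 kPa, so the clay remains overconsolidated and only the recompression index applies:
S_c = C_r·H/(1+e₀)·log₁₀(σ'_f/σ'_0) = 0.063×3.8/1.72×log₁₀(183.39/87.189)
    = 0.13919 × 0.32291 = 0.04494 m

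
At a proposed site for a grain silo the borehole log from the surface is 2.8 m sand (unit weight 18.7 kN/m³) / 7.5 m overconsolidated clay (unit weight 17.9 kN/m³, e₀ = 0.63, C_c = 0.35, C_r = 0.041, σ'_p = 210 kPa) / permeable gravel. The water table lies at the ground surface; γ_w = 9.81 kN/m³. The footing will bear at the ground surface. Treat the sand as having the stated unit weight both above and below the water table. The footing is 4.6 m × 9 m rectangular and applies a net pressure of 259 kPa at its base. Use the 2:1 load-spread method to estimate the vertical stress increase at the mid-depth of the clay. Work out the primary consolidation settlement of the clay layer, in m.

S_c ≈ 0.0616 m

Mid-depth of clay below the ground surface: z = 2.8 + 7.5/2 = 6.55 m.
Total vertical stress at mid-clay: σ_v = 18.7×2.8 + 17.9×3.75 = 119.48 kPa.
Pore pressure: u = 9.81×(6.55 − 0) = 64.255 kPa.
Initial effective stress: σ'_0 = σ_v − u = 119.48 − 64.255 = 55.225 kPa.
Stress increase at mid-clay by the 2:1 spreading method:
Δσ = qBL/((B+z)(L+z)) = 259×4.6×9/((4.6+6.55)(9+6.55)) = 61.844 kPa
Final effective stress: σ'_f = 55.225 + 61.844 = 117.07 kPa.
σ'_f = 117.07 ≤ σ'_p = 210 kPa, so the clay remains overconsolidated and only the recompression index applies:
S_c = C_r·H/(1+e₀)·log₁₀(σ'_f/σ'_0) = 0.041×7.5/1.63×log₁₀(117.07/55.225)
    = 0.18865 × 0.32631 = 0.06156 m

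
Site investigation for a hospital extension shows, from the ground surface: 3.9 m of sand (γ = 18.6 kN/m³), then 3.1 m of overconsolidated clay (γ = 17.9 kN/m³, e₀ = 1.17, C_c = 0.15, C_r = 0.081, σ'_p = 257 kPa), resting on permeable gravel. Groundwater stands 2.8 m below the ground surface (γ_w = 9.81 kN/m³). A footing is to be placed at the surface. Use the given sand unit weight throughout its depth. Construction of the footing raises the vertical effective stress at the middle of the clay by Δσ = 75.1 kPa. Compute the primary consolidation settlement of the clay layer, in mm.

S_c ≈ 35.1 mm

Mid-depth of clay below the ground surface: z = 3.9 + 3.1/2 = 5.45 m.
Total vertical stress at mid-clay: σ_v = 18.6×3.9 + 17.9×1.55 = 100.28 kPa.
Pore pressure: u = 9.81×(5.45 − 2.8) = 25.997 kPa.
Initial effective stress: σ'_0 = σ_v − u = 100.28 − 25.997 = 74.283 kPa.
Final effective stress: σ'_f = 74.283 + 75.1 = 149.38 kPa.
σ'_f = 149.38 ≤ σ'_p = 257 kPa, so the clay remains overconsolidated and only the recompression index applies:
S_c = C_r·H/(1+e₀)·log₁₀(σ'_f/σ'_0) = 0.081×3.1/2.17×log₁₀(149.38/74.283)
    = 0.11572 × 0.3034 = 0.03511 m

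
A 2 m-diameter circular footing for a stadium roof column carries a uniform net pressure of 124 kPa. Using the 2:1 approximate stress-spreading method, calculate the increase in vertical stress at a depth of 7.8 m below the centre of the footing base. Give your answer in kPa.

By the 2:1 method the load spreads at 1 horizontal : 2 vertical, so at depth z the loaded area has grown by z in each plan dimension:
Δσ ≈ qD²/(D+z)² = 124×2²/(2+7.8)² = 5.1645 kPa

Δσ_z ≈ 5.16 kPa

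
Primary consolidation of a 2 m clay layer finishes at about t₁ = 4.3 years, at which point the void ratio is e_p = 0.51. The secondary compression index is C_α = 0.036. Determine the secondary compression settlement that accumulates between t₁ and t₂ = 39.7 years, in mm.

Secondary compression: S_s = C_α·H/(1+e_p)·log₁₀(t₂/t₁)
S_s = 0.036×2/(1+0.51)×log₁₀(39.7/4.3)
    = 0.04768 × 0.9653 = 0.04603 m

S_s ≈ 46 mm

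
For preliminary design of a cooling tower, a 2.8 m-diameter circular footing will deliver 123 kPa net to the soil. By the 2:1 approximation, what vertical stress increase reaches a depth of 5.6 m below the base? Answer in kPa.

By the 2:1 method the load spreads at 1 horizontal : 2 vertical, so at depth z the loaded area has grown by z in each plan dimension:
Δσ ≈ qD²/(D+z)² = 123×2.8²/(2.8+5.6)² = 13.667 kPa

Δσ_z ≈ 13.7 kPa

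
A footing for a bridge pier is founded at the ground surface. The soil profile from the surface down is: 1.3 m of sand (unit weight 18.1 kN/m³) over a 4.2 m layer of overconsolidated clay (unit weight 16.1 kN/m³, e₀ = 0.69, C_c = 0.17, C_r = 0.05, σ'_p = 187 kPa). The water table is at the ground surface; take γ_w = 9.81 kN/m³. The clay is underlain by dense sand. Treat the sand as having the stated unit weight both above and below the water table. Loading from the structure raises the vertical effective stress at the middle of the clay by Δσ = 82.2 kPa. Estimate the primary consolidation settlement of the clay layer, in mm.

S_c ≈ 80.3 mm

Mid-depth of clay below the ground surface: z = 1.3 + 4.2/2 = 3.4 m.
Total vertical stress at mid-clay: σ_v = 18.1×1.3 + 16.1×2.1 = 57.34 kPa.
Pore pressure: u = 9.81×(3.4 − 0) = 33.354 kPa.
Initial effective stress: σ'_0 = σ_v − u = 57.34 − 33.354 = 23.986 kPa.
Final effective stress: σ'_f = 23.986 + 82.2 = 106.19 kPa.
σ'_f = 106.19 ≤ σ'_p = 187 kPa, so the clay remains overconsolidated and only the recompression index applies:
S_c = C_r·H/(1+e₀)·log₁₀(σ'_f/σ'_0) = 0.05×4.2/1.69×log₁₀(106.19/23.986)
    = 0.12426 × 0.64613 = 0.08029 m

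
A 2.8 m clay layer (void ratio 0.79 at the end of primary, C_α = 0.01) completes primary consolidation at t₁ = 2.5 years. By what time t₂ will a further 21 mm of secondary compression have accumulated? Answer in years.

S_s = C_α·H/(1+e_p)·log₁₀(t₂/t₁) ⇒ log₁₀(t₂/t₁) = S_s·(1+e_p)/(C_α·H).
log₁₀(t₂/t₁) = 0.021 × (1+0.79) / (0.01×2.8) = 1.343
t₂ = t₁ × 10^1.343 = 2.5 × 22 = 55.01 years

t₂ ≈ 55 years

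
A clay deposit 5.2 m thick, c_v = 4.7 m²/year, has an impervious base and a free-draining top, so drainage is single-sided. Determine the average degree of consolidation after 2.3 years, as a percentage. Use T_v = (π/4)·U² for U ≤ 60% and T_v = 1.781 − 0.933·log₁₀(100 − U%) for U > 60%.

U ≈ 69.8 %

Drainage path length: H_d = H = 5.2 m (single drainage).
T_v = c_v·t/H_d² = 4.7×2.3/5.2² = 0.39978.
T_v = 0.39978 corresponds to the U > 60% branch:
U = 1 − 10^((1.781 − T_v)/0.933)/100 = 0.6977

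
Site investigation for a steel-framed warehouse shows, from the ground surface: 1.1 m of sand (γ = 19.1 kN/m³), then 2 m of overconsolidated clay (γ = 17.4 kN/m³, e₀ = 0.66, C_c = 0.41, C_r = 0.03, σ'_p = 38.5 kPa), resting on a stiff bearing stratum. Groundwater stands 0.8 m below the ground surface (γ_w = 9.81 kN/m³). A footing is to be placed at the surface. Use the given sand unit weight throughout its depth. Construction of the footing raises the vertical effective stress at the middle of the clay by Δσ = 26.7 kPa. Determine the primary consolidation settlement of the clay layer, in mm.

Mid-depth of clay below the ground surface: z = 1.1 + 2/2 = 2.1 m.
Total vertical stress at mid-clay: σ_v = 19.1×1.1 + 17.4×1 = 38.41 kPa.
Pore pressure: u = 9.81×(2.1 − 0.8) = 12.753 kPa.
Initial effective stress: σ'_0 = σ_v − u = 38.41 − 12.753 = 25.657 kPa.
Final effective stress: σ'_f = 25.657 + 26.7 = 52.357 kPa.
σ'_f = 52.357 > σ'_p = 38.5 kPa, so the stress path crosses the preconsolidation pressure — recompression up to σ'_p, then virgin compression beyond:
S_c = H/(1+e₀)·[C_r·log₁₀(σ'_p/σ'_0) + C_c·log₁₀(σ'_f/σ'_p)]
    = 2/1.66 × [0.03×log₁₀(38.5/25.657) + 0.41×log₁₀(52.357/38.5)]
    = 1.2048 × [0.0052876 + 0.054741] = 0.07232 m

S_c ≈ 72.3 mm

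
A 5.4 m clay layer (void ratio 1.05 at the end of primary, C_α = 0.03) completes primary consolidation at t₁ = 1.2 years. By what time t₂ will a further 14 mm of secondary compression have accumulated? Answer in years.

t₂ ≈ 1.8 years

S_s = C_α·H/(1+e_p)·log₁₀(t₂/t₁) ⇒ log₁₀(t₂/t₁) = S_s·(1+e_p)/(C_α·H).
log₁₀(t₂/t₁) = 0.014 × (1+1.05) / (0.03×5.4) = 0.1772
t₂ = t₁ × 10^0.1772 = 1.2 × 1.504 = 1.804 years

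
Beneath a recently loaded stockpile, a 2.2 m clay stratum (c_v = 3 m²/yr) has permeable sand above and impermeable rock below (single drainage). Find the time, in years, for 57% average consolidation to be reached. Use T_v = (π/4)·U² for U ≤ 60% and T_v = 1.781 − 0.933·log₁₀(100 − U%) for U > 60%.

t ≈ 0.412 years

Drainage path length: H_d = H = 2.2 m (single drainage).
U ≤ 60%: T_v = (π/4)·U² = (π/4)×0.57² = 0.25518.
t = T_v·H_d²/c_v = 0.25518×2.2²/3 = 0.4117 years.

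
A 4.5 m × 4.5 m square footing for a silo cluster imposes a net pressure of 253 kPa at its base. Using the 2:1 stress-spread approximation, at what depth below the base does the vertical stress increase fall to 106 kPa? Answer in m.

2:1 spreading — at depth z the loaded area has grown by z in each plan dimension:
qB²/(B+z)² = Δσ_z ⇒ z = B(√(q/Δσ_z) − 1) = 4.5×(√(253/106) − 1) = 2.452 m

z ≈ 2.45 m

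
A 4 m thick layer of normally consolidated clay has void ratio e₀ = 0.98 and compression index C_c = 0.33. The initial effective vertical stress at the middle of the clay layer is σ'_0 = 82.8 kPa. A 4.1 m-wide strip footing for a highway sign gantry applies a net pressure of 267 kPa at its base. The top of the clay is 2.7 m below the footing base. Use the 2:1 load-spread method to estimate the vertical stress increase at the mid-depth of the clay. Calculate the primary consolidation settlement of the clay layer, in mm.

S_c ≈ 266 mm

Mid-depth of clay below the footing base: z = 2.7 + 4/2 = 4.7 m.
Stress increase at mid-clay by the 2:1 spreading method:
Δσ = qB/(B+z) = 267×4.1/(4.1+4.7) = 124.4 kPa
Final effective stress: σ'_f = σ'_0 + Δσ = 82.8 + 124.4 = 207.2 kPa.
Normally consolidated clay, so the full stress increment lies on the virgin compression line:
S_c = C_c·H/(1+e₀)·log₁₀(σ'_f/σ'_0) = 0.33×4/(1+0.98)×log₁₀(207.2/82.8)
    = 0.66667 × 0.39836 = 0.2656 m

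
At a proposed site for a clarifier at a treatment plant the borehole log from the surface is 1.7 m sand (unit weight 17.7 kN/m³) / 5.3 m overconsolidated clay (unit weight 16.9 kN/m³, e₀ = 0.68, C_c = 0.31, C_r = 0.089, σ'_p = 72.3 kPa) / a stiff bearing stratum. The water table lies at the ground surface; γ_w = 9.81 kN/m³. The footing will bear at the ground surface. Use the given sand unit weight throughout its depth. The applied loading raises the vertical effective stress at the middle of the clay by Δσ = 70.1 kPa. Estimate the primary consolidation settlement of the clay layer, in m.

S_c ≈ 0.246 m

Mid-depth of clay below the ground surface: z = 1.7 + 5.3/2 = 4.35 m.
Total vertical stress at mid-clay: σ_v = 17.7×1.7 + 16.9×2.65 = 74.875 kPa.
Pore pressure: u = 9.81×(4.35 − 0) = 42.673 kPa.
Initial effective stress: σ'_0 = σ_v − u = 74.875 − 42.673 = 32.202 kPa.
Final effective stress: σ'_f = 32.202 + 70.1 = 102.3 kPa.
σ'_f = 102.3 > σ'_p = 72.3 kPa, so the stress path crosses the preconsolidation pressure — recompression up to σ'_p, then virgin compression beyond:
S_c = H/(1+e₀)·[C_r·log₁₀(σ'_p/σ'_0) + C_c·log₁₀(σ'_f/σ'_p)]
    = 5.3/1.68 × [0.089×log₁₀(72.3/32.202) + 0.31×log₁₀(102.3/72.3)]
    = 3.1548 × [0.031262 + 0.046729] = 0.246 m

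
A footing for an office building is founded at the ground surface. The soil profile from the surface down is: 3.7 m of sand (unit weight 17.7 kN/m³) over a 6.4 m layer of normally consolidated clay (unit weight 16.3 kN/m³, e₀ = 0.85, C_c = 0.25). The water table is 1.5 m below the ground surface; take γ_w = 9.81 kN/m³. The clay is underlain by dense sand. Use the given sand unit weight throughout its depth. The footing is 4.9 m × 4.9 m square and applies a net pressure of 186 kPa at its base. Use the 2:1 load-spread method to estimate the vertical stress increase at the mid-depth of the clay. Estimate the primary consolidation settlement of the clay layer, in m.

S_c ≈ 0.151 m

Mid-depth of clay below the ground surface: z = 3.7 + 6.4/2 = 6.9 m.
Total vertical stress at mid-clay: σ_v = 17.7×3.7 + 16.3×3.2 = 117.65 kPa.
Pore pressure: u = 9.81×(6.9 − 1.5) = 52.974 kPa.
Initial effective stress: σ'_0 = σ_v − u = 117.65 − 52.974 = 64.676 kPa.
Stress increase at mid-clay by the 2:1 spreading method:
Δσ = qBL/((B+z)(L+z)) = 186×4.9×4.9/((4.9+6.9)(4.9+6.9)) = 32.073 kPa
Final effective stress: σ'_f = σ'_0 + Δσ = 64.676 + 32.073 = 96.749 kPa.
Normally consolidated clay, so the full stress increment lies on the virgin compression line:
S_c = C_c·H/(1+e₀)·log₁₀(σ'_f/σ'_0) = 0.25×6.4/(1+0.85)×log₁₀(96.749/64.676)
    = 0.86486 × 0.1749 = 0.1513 m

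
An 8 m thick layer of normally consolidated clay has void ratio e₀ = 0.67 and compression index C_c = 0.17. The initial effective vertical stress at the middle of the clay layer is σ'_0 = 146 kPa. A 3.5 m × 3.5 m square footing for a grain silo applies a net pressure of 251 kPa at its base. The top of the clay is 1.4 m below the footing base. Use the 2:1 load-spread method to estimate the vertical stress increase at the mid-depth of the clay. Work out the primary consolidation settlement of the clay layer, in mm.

S_c ≈ 83.4 mm

Mid-depth of clay below the footing base: z = 1.4 + 8/2 = 5.4 m.
Stress increase at mid-clay by the 2:1 spreading method:
Δσ = qBL/((B+z)(L+z)) = 251×3.5×3.5/((3.5+5.4)(3.5+5.4)) = 38.818 kPa
Final effective stress: σ'_f = σ'_0 + Δσ = 146 + 38.818 = 184.82 kPa.
Normally consolidated clay, so the full stress increment lies on the virgin compression line:
S_c = C_c·H/(1+e₀)·log₁₀(σ'_f/σ'_0) = 0.17×8/(1+0.67)×log₁₀(184.82/146)
    = 0.81437 × 0.1024 = 0.08339 m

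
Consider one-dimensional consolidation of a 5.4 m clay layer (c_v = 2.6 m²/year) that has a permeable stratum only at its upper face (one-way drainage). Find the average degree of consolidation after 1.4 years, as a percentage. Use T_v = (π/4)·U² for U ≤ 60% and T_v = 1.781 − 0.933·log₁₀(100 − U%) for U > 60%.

Drainage path length: H_d = H = 5.4 m (single drainage).
T_v = c_v·t/H_d² = 2.6×1.4/5.4² = 0.12483.
T_v = 0.12483 corresponds to the U ≤ 60% branch:
U = √(4T_v/π) = 0.3987

U ≈ 39.9 %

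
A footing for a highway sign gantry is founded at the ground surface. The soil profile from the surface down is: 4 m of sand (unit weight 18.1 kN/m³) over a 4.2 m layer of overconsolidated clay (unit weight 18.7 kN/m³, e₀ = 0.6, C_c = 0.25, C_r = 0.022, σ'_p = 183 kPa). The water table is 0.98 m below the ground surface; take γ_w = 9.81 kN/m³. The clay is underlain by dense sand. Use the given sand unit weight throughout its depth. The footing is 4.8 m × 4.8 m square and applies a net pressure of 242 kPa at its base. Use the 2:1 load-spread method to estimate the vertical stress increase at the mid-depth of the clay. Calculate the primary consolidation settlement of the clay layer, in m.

S_c ≈ 0.0142 m

Mid-depth of clay below the ground surface: z = 4 + 4.2/2 = 6.1 m.
Total vertical stress at mid-clay: σ_v = 18.1×4 + 18.7×2.1 = 111.67 kPa.
Pore pressure: u = 9.81×(6.1 − 0.98) = 50.227 kPa.
Initial effective stress: σ'_0 = σ_v − u = 111.67 − 50.227 = 61.443 kPa.
Stress increase at mid-clay by the 2:1 spreading method:
Δσ = qBL/((B+z)(L+z)) = 242×4.8×4.8/((4.8+6.1)(4.8+6.1)) = 46.929 kPa
Final effective stress: σ'_f = 61.443 + 46.929 = 108.37 kPa.
σ'_f = 108.37 ≤ σ'_p = 183 kPa, so the clay remains overconsolidated and only the recompression index applies:
S_c = C_r·H/(1+e₀)·log₁₀(σ'_f/σ'_0) = 0.022×4.2/1.6×log₁₀(108.37/61.443)
    = 0.05775 × 0.24644 = 0.01423 m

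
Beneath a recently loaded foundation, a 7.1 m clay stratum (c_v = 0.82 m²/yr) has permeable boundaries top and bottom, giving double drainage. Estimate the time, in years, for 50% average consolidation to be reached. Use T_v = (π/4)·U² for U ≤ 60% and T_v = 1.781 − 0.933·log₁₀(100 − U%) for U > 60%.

t ≈ 3.02 years

Drainage path length: H_d = H/2 = 3.55 m (double drainage).
U ≤ 60%: T_v = (π/4)·U² = (π/4)×0.5² = 0.19635.
t = T_v·H_d²/c_v = 0.19635×3.55²/0.82 = 3.018 years.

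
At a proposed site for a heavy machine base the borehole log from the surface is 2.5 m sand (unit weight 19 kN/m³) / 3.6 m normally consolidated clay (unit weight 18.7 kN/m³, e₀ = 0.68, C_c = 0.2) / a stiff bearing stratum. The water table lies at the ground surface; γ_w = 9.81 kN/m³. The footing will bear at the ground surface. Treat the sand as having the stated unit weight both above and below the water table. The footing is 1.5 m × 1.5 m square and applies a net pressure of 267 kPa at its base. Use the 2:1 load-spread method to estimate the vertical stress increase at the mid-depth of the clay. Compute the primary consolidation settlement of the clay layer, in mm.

S_c ≈ 70.2 mm

Mid-depth of clay below the ground surface: z = 2.5 + 3.6/2 = 4.3 m.
Total vertical stress at mid-clay: σ_v = 19×2.5 + 18.7×1.8 = 81.16 kPa.
Pore pressure: u = 9.81×(4.3 − 0) = 42.183 kPa.
Initial effective stress: σ'_0 = σ_v − u = 81.16 − 42.183 = 38.977 kPa.
Stress increase at mid-clay by the 2:1 spreading method:
Δσ = qBL/((B+z)(L+z)) = 267×1.5×1.5/((1.5+4.3)(1.5+4.3)) = 17.858 kPa
Final effective stress: σ'_f = σ'_0 + Δσ = 38.977 + 17.858 = 56.835 kPa.
Normally consolidated clay, so the full stress increment lies on the virgin compression line:
S_c = C_c·H/(1+e₀)·log₁₀(σ'_f/σ'_0) = 0.2×3.6/(1+0.68)×log₁₀(56.835/38.977)
    = 0.42857 × 0.16381 = 0.0702 m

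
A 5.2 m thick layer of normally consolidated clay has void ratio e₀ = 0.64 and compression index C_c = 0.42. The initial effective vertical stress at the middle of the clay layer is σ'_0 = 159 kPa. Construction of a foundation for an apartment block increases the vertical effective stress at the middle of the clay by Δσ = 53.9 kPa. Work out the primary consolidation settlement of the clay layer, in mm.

Final effective stress: σ'_f = σ'_0 + Δσ = 159 + 53.9 = 212.9 kPa.
Normally consolidated clay, so the full stress increment lies on the virgin compression line:
S_c = C_c·H/(1+e₀)·log₁₀(σ'_f/σ'_0) = 0.42×5.2/(1+0.64)×log₁₀(212.9/159)
    = 1.3317 × 0.12678 = 0.1688 m

S_c ≈ 169 mm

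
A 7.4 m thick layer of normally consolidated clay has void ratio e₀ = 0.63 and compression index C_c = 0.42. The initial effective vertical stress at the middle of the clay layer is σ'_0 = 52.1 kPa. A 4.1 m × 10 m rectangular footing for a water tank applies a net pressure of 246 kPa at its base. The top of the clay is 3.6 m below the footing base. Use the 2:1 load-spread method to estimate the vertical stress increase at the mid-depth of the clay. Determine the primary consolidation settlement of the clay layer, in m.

S_c ≈ 0.566 m

Mid-depth of clay below the footing base: z = 3.6 + 7.4/2 = 7.3 m.
Stress increase at mid-clay by the 2:1 spreading method:
Δσ = qBL/((B+z)(L+z)) = 246×4.1×10/((4.1+7.3)(10+7.3)) = 51.141 kPa
Final effective stress: σ'_f = σ'_0 + Δσ = 52.1 + 51.141 = 103.24 kPa.
Normally consolidated clay, so the full stress increment lies on the virgin compression line:
S_c = C_c·H/(1+e₀)·log₁₀(σ'_f/σ'_0) = 0.42×7.4/(1+0.63)×log₁₀(103.24/52.1)
    = 1.9067 × 0.29701 = 0.5663 m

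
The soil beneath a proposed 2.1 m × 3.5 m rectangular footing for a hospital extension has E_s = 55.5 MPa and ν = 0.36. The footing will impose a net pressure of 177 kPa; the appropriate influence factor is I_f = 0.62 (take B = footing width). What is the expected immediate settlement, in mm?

Immediate (elastic) settlement: S_e = q·B·(1−ν²)/E_s · I_f.
E_s = 55.5 MPa = 55500 kPa.
S_e = 177 × 2.1 × (1 − 0.36²) / 55500 × 0.62
    = 177 × 2.1 × 0.8704 / 55500 × 0.62
    = 0.003614 m = 3.614 mm

S_e ≈ 3.61 mm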